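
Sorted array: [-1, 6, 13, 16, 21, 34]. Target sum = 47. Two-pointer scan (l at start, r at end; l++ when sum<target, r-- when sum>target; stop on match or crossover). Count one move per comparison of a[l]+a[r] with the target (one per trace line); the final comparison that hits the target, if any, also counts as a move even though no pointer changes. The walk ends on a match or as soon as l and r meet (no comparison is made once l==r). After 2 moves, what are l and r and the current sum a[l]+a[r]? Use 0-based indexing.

l=2, r=5, sum=47

l=0 r=5: -1+34=33 <47, l++
l=1 r=5: 6+34=40 <47, l++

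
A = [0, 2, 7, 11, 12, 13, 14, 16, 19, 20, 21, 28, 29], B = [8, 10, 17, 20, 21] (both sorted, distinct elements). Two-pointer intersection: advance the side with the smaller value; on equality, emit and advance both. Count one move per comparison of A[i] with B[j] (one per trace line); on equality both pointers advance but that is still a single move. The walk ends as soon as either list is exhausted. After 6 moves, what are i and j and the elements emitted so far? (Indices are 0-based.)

i=4, j=2, emitted=[]

i=0 j=0: 0<8, i++
i=1 j=0: 2<8, i++
i=2 j=0: 7<8, i++
i=3 j=0: 11>8, j++
i=3 j=1: 11>10, j++
i=3 j=2: 11<17, i++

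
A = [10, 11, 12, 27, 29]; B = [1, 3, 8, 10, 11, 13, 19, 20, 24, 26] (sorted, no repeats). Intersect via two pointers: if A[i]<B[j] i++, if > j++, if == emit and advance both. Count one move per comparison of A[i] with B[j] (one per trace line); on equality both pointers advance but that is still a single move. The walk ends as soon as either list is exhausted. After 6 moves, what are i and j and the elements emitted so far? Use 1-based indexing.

i=4, j=6, emitted=[10, 11]

i=1 j=1: 10>1, j++
i=1 j=2: 10>3, j++
i=1 j=3: 10>8, j++
i=1 j=4: 10==10 emit, i++,j++
i=2 j=5: 11==11 emit, i++,j++
i=3 j=6: 12<13, i++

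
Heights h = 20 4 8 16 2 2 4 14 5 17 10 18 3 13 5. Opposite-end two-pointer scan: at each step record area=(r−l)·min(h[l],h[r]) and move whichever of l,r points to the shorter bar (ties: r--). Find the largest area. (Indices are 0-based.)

max area = 198

[0,14] min(20,5)*14=70 best=70 * → r--
[0,13] min(20,13)*13=169 best=169 * → r--
[0,12] min(20,3)*12=36 best=169 → r--
[0,11] min(20,18)*11=198 best=198 * → r--
[0,10] min(20,10)*10=100 best=198 → r--
[0,9] min(20,17)*9=153 best=198 → r--
[0,8] min(20,5)*8=40 best=198 → r--
[0,7] min(20,14)*7=98 best=198 → r--
[0,6] min(20,4)*6=24 best=198 → r--
[0,5] min(20,2)*5=10 best=198 → r--
[0,4] min(20,2)*4=8 best=198 → r--
[0,3] min(20,16)*3=48 best=198 → r--
[0,2] min(20,8)*2=16 best=198 → r--
[0,1] min(20,4)*1=4 best=198 → r--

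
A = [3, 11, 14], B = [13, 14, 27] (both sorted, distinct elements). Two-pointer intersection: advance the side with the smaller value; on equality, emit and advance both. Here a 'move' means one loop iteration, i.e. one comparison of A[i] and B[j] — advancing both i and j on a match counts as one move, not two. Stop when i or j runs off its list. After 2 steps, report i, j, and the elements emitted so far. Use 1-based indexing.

i=3, j=1, emitted=[]

[i=1,j=1] 3<13 → i++
[i=2,j=1] 11<13 → i++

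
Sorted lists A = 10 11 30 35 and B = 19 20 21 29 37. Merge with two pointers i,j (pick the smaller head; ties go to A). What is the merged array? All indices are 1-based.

[i=1,j=1] A[i]=10<=B[j]=19 take 10 → i++
[i=2,j=1] A[i]=11<=B[j]=19 take 11 → i++
[i=3,j=1] A[i]=30>B[j]=19 take 19 → j++
[i=3,j=2] A[i]=30>B[j]=20 take 20 → j++
[i=3,j=3] A[i]=30>B[j]=21 take 21 → j++
[i=3,j=4] A[i]=30>B[j]=29 take 29 → j++
[i=3,j=5] A[i]=30<=B[j]=37 take 30 → i++
[i=4,j=5] A[i]=35<=B[j]=37 take 35 → i++
[i=5,j=5] A done, take B[j]=37 → j++

[10, 11, 19, 20, 21, 29, 30, 35, 37]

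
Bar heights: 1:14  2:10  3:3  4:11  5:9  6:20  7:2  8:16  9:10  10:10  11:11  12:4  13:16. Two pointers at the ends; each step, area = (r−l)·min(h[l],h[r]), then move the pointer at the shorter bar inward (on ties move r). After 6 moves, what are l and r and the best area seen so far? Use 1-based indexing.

[1,13] min(14,16)*12=168 best=168 * → l++
[2,13] min(10,16)*11=110 best=168 → l++
[3,13] min(3,16)*10=30 best=168 → l++
[4,13] min(11,16)*9=99 best=168 → l++
[5,13] min(9,16)*8=72 best=168 → l++
[6,13] min(20,16)*7=112 best=168 → r--

l=6, r=12, best area=168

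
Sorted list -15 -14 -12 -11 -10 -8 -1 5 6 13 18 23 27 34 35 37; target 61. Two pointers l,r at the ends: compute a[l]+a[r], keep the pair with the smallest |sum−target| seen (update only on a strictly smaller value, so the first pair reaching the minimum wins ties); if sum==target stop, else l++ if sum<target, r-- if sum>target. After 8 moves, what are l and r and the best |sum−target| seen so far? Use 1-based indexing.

[1,16] -15+37=22 d=39 * → l++
[2,16] -14+37=23 d=38 * → l++
[3,16] -12+37=25 d=36 * → l++
[4,16] -11+37=26 d=35 * → l++
[5,16] -10+37=27 d=34 * → l++
[6,16] -8+37=29 d=32 * → l++
[7,16] -1+37=36 d=25 * → l++
[8,16] 5+37=42 d=19 * → l++

l=9, r=16, best |Δ|=19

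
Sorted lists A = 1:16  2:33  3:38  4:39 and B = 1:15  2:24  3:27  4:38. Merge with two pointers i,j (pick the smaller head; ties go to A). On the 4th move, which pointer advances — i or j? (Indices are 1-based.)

[i=1,j=1] A[i]=16>B[j]=15 take 15 → j++
[i=1,j=2] A[i]=16<=B[j]=24 take 16 → i++
[i=2,j=2] A[i]=33>B[j]=24 take 24 → j++
[i=2,j=3] A[i]=33>B[j]=27 take 27 → j++

j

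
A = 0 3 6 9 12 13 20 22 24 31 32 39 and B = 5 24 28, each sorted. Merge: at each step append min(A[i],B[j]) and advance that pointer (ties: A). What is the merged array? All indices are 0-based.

[0, 3, 5, 6, 9, 12, 13, 20, 22, 24, 24, 28, 31, 32, 39]

i=0 j=0: A[i]=0<=B[j]=5 take 0, i++
i=1 j=0: A[i]=3<=B[j]=5 take 3, i++
i=2 j=0: A[i]=6>B[j]=5 take 5, j++
i=2 j=1: A[i]=6<=B[j]=24 take 6, i++
i=3 j=1: A[i]=9<=B[j]=24 take 9, i++
i=4 j=1: A[i]=12<=B[j]=24 take 12, i++
i=5 j=1: A[i]=13<=B[j]=24 take 13, i++
i=6 j=1: A[i]=20<=B[j]=24 take 20, i++
i=7 j=1: A[i]=22<=B[j]=24 take 22, i++
i=8 j=1: A[i]=24<=B[j]=24 take 24, i++
i=9 j=1: A[i]=31>B[j]=24 take 24, j++
i=9 j=2: A[i]=31>B[j]=28 take 28, j++
i=9 j=3: B done, take A[i]=31, i++
i=10 j=3: B done, take A[i]=32, i++
i=11 j=3: B done, take A[i]=39, i++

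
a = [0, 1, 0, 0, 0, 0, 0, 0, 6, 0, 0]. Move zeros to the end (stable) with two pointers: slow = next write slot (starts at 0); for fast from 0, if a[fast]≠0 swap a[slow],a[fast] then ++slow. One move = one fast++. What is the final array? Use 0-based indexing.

[1, 6, 0, 0, 0, 0, 0, 0, 0, 0, 0]

slow=0 fast=0: a[fast]=0, fast++
slow=0 fast=1: a[fast]=1≠0 swap→a[0]=1, slow++,fast++
slow=1 fast=2: a[fast]=0, fast++
slow=1 fast=3: a[fast]=0, fast++
slow=1 fast=4: a[fast]=0, fast++
slow=1 fast=5: a[fast]=0, fast++
slow=1 fast=6: a[fast]=0, fast++
slow=1 fast=7: a[fast]=0, fast++
slow=1 fast=8: a[fast]=6≠0 swap→a[1]=6, slow++,fast++
slow=2 fast=9: a[fast]=0, fast++
slow=2 fast=10: a[fast]=0, fast++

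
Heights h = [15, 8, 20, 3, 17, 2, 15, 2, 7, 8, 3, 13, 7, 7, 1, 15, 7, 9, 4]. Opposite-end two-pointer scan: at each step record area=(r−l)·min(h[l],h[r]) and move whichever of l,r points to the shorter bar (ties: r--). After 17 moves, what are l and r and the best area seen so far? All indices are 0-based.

l=0 r=18: min(15,4)*18=72 best=72 *, r--
l=0 r=17: min(15,9)*17=153 best=153 *, r--
l=0 r=16: min(15,7)*16=112 best=153, r--
l=0 r=15: min(15,15)*15=225 best=225 *, r--
l=0 r=14: min(15,1)*14=14 best=225, r--
l=0 r=13: min(15,7)*13=91 best=225, r--
l=0 r=12: min(15,7)*12=84 best=225, r--
l=0 r=11: min(15,13)*11=143 best=225, r--
l=0 r=10: min(15,3)*10=30 best=225, r--
l=0 r=9: min(15,8)*9=72 best=225, r--
l=0 r=8: min(15,7)*8=56 best=225, r--
l=0 r=7: min(15,2)*7=14 best=225, r--
l=0 r=6: min(15,15)*6=90 best=225, r--
l=0 r=5: min(15,2)*5=10 best=225, r--
l=0 r=4: min(15,17)*4=60 best=225, l++
l=1 r=4: min(8,17)*3=24 best=225, l++
l=2 r=4: min(20,17)*2=34 best=225, r--

l=2, r=3, best area=225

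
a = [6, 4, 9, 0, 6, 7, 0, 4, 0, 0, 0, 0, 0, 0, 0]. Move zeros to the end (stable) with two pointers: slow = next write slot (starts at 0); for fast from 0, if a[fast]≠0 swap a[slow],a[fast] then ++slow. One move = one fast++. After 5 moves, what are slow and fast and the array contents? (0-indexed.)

slow=4, fast=5, a=[6, 4, 9, 6, 0, 7, 0, 4, 0, 0, 0, 0, 0, 0, 0]

(s=0,f=0) a[fast]=6≠0 swap→a[0]=6 → slow++,fast++
(s=1,f=1) a[fast]=4≠0 swap→a[1]=4 → slow++,fast++
(s=2,f=2) a[fast]=9≠0 swap→a[2]=9 → slow++,fast++
(s=3,f=3) a[fast]=0 → fast++
(s=3,f=4) a[fast]=6≠0 swap→a[3]=6 → slow++,fast++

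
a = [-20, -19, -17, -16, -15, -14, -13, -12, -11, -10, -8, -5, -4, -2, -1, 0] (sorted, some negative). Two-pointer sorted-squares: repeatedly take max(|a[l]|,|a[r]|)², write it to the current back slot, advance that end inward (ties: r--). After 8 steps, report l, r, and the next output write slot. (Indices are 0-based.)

l=8, r=15, next write slot=7

l=0 r=15: |-20|>|0| out[15]=400, l++
l=1 r=15: |-19|>|0| out[14]=361, l++
l=2 r=15: |-17|>|0| out[13]=289, l++
l=3 r=15: |-16|>|0| out[12]=256, l++
l=4 r=15: |-15|>|0| out[11]=225, l++
l=5 r=15: |-14|>|0| out[10]=196, l++
l=6 r=15: |-13|>|0| out[9]=169, l++
l=7 r=15: |-12|>|0| out[8]=144, l++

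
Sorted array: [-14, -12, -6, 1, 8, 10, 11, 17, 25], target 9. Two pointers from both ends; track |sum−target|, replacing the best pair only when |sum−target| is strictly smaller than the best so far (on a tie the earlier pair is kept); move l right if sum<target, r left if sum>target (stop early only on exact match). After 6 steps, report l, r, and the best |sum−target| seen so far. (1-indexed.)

l=1 r=9: -14+25=11 d=2 *, r--
l=1 r=8: -14+17=3 d=6, l++
l=2 r=8: -12+17=5 d=4, l++
l=3 r=8: -6+17=11 d=2, r--
l=3 r=7: -6+11=5 d=4, l++
l=4 r=7: 1+11=12 d=3, r--

l=4, r=6, best |Δ|=2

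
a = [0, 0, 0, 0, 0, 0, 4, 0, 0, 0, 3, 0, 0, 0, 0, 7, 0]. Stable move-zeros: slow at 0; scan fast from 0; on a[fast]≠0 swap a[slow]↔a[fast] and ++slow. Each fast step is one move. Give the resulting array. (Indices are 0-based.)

(s=0,f=0) a[fast]=0 → fast++
(s=0,f=1) a[fast]=0 → fast++
(s=0,f=2) a[fast]=0 → fast++
(s=0,f=3) a[fast]=0 → fast++
(s=0,f=4) a[fast]=0 → fast++
(s=0,f=5) a[fast]=0 → fast++
(s=0,f=6) a[fast]=4≠0 swap→a[0]=4 → slow++,fast++
(s=1,f=7) a[fast]=0 → fast++
(s=1,f=8) a[fast]=0 → fast++
(s=1,f=9) a[fast]=0 → fast++
(s=1,f=10) a[fast]=3≠0 swap→a[1]=3 → slow++,fast++
(s=2,f=11) a[fast]=0 → fast++
(s=2,f=12) a[fast]=0 → fast++
(s=2,f=13) a[fast]=0 → fast++
(s=2,f=14) a[fast]=0 → fast++
(s=2,f=15) a[fast]=7≠0 swap→a[2]=7 → slow++,fast++
(s=3,f=16) a[fast]=0 → fast++

[4, 3, 7, 0, 0, 0, 0, 0, 0, 0, 0, 0, 0, 0, 0, 0, 0]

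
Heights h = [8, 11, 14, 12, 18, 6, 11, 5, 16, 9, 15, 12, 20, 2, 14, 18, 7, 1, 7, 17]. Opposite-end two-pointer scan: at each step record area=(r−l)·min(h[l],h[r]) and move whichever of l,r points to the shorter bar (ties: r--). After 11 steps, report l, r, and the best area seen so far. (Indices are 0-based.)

l=4, r=12, best area=255

l=0 r=19: min(8,17)*19=152 best=152 *, l++
l=1 r=19: min(11,17)*18=198 best=198 *, l++
l=2 r=19: min(14,17)*17=238 best=238 *, l++
l=3 r=19: min(12,17)*16=192 best=238, l++
l=4 r=19: min(18,17)*15=255 best=255 *, r--
l=4 r=18: min(18,7)*14=98 best=255, r--
l=4 r=17: min(18,1)*13=13 best=255, r--
l=4 r=16: min(18,7)*12=84 best=255, r--
l=4 r=15: min(18,18)*11=198 best=255, r--
l=4 r=14: min(18,14)*10=140 best=255, r--
l=4 r=13: min(18,2)*9=18 best=255, r--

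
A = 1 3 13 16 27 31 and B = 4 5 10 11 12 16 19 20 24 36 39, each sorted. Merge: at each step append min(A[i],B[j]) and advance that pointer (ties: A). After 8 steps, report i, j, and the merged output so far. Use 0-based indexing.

i=3, j=5, merged so far=[1, 3, 4, 5, 10, 11, 12, 13]

[i=0,j=0] A[i]=1<=B[j]=4 take 1 → i++
[i=1,j=0] A[i]=3<=B[j]=4 take 3 → i++
[i=2,j=0] A[i]=13>B[j]=4 take 4 → j++
[i=2,j=1] A[i]=13>B[j]=5 take 5 → j++
[i=2,j=2] A[i]=13>B[j]=10 take 10 → j++
[i=2,j=3] A[i]=13>B[j]=11 take 11 → j++
[i=2,j=4] A[i]=13>B[j]=12 take 12 → j++
[i=2,j=5] A[i]=13<=B[j]=16 take 13 → i++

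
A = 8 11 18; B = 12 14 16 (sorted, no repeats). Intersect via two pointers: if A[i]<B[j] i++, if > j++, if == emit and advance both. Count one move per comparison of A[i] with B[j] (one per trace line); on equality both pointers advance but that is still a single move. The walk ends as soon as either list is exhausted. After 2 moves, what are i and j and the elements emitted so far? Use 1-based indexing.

i=3, j=1, emitted=[]

i=1 j=1: 8<12, i++
i=2 j=1: 11<12, i++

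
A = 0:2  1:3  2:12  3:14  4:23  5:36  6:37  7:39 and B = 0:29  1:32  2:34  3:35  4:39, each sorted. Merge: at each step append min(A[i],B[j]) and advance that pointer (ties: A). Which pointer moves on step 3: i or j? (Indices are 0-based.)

[i=0,j=0] A[i]=2<=B[j]=29 take 2 → i++
[i=1,j=0] A[i]=3<=B[j]=29 take 3 → i++
[i=2,j=0] A[i]=12<=B[j]=29 take 12 → i++

i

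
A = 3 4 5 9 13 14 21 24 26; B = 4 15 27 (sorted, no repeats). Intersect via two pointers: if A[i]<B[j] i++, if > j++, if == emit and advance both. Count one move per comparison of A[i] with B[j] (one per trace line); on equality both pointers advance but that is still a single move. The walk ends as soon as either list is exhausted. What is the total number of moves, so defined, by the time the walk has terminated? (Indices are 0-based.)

10 moves

[i=0,j=0] 3<4 → i++
[i=1,j=0] 4==4 emit → i++,j++
[i=2,j=1] 5<15 → i++
[i=3,j=1] 9<15 → i++
[i=4,j=1] 13<15 → i++
[i=5,j=1] 14<15 → i++
[i=6,j=1] 21>15 → j++
[i=6,j=2] 21<27 → i++
[i=7,j=2] 24<27 → i++
[i=8,j=2] 26<27 → i++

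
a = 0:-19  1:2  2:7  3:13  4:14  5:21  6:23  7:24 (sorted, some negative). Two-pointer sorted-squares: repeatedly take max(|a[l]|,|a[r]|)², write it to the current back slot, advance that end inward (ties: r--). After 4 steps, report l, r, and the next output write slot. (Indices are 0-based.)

[0,7] |-19|<=|24| out[7]=576 → r--
[0,6] |-19|<=|23| out[6]=529 → r--
[0,5] |-19|<=|21| out[5]=441 → r--
[0,4] |-19|>|14| out[4]=361 → l++

l=1, r=4, next write slot=3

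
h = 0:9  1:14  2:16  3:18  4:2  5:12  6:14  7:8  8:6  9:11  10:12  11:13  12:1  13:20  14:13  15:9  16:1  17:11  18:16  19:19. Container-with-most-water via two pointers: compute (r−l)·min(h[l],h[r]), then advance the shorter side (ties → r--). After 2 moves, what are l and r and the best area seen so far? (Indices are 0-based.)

l=2, r=19, best area=252

l=0 r=19: min(9,19)*19=171 best=171 *, l++
l=1 r=19: min(14,19)*18=252 best=252 *, l++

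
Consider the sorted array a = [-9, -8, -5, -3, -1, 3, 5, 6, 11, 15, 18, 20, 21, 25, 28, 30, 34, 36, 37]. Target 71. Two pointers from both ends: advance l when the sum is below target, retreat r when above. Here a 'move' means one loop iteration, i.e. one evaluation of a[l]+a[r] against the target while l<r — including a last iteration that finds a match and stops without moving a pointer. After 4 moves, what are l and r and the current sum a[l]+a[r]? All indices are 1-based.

[1,19] -9+37=28 <71 → l++
[2,19] -8+37=29 <71 → l++
[3,19] -5+37=32 <71 → l++
[4,19] -3+37=34 <71 → l++

l=5, r=19, sum=36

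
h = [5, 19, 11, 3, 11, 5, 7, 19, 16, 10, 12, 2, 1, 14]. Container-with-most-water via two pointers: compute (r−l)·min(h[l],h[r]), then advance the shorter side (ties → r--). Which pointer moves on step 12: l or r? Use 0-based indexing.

[0,13] min(5,14)*13=65 best=65 * → l++
[1,13] min(19,14)*12=168 best=168 * → r--
[1,12] min(19,1)*11=11 best=168 → r--
[1,11] min(19,2)*10=20 best=168 → r--
[1,10] min(19,12)*9=108 best=168 → r--
[1,9] min(19,10)*8=80 best=168 → r--
[1,8] min(19,16)*7=112 best=168 → r--
[1,7] min(19,19)*6=114 best=168 → r--
[1,6] min(19,7)*5=35 best=168 → r--
[1,5] min(19,5)*4=20 best=168 → r--
[1,4] min(19,11)*3=33 best=168 → r--
[1,3] min(19,3)*2=6 best=168 → r--

r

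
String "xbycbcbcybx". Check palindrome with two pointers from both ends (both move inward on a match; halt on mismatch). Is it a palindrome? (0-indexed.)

palindrome

[0,10] 'x'=='x' → l++,r--
[1,9] 'b'=='b' → l++,r--
[2,8] 'y'=='y' → l++,r--
[3,7] 'c'=='c' → l++,r--
[4,6] 'b'=='b' → l++,r--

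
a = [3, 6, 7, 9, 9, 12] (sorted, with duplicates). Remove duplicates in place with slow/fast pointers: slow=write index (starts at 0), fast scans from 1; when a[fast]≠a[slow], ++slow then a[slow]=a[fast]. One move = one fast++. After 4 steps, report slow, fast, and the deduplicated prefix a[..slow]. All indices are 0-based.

slow=3, fast=5, prefix=[3, 6, 7, 9]

(s=0,f=1) a[fast]=6≠a[slow]=3 write a[1]=6 → slow++,fast++
(s=1,f=2) a[fast]=7≠a[slow]=6 write a[2]=7 → slow++,fast++
(s=2,f=3) a[fast]=9≠a[slow]=7 write a[3]=9 → slow++,fast++
(s=3,f=4) a[fast]=9=a[slow] dup → fast++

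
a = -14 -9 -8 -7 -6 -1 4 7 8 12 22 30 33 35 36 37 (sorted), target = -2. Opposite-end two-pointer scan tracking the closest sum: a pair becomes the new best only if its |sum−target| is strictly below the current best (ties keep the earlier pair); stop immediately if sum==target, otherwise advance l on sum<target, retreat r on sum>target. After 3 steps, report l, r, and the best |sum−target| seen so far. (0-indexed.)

[0,15] -14+37=23 d=25 * → r--
[0,14] -14+36=22 d=24 * → r--
[0,13] -14+35=21 d=23 * → r--

l=0, r=12, best |Δ|=23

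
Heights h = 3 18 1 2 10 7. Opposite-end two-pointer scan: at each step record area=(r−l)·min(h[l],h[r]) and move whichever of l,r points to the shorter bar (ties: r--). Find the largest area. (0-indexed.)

max area = 30

[0,5] min(3,7)*5=15 best=15 * → l++
[1,5] min(18,7)*4=28 best=28 * → r--
[1,4] min(18,10)*3=30 best=30 * → r--
[1,3] min(18,2)*2=4 best=30 → r--
[1,2] min(18,1)*1=1 best=30 → r--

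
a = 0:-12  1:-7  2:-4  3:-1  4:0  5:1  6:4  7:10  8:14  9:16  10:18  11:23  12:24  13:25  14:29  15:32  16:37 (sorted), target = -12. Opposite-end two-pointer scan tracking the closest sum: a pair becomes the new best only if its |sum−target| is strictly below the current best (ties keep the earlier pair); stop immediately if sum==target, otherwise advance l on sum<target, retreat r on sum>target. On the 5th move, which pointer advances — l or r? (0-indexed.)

r

[0,16] -12+37=25 d=37 * → r--
[0,15] -12+32=20 d=32 * → r--
[0,14] -12+29=17 d=29 * → r--
[0,13] -12+25=13 d=25 * → r--
[0,12] -12+24=12 d=24 * → r--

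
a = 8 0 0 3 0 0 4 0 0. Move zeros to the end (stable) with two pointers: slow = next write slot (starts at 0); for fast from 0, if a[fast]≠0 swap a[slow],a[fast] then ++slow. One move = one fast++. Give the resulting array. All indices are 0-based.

(s=0,f=0) a[fast]=8≠0 swap→a[0]=8 → slow++,fast++
(s=1,f=1) a[fast]=0 → fast++
(s=1,f=2) a[fast]=0 → fast++
(s=1,f=3) a[fast]=3≠0 swap→a[1]=3 → slow++,fast++
(s=2,f=4) a[fast]=0 → fast++
(s=2,f=5) a[fast]=0 → fast++
(s=2,f=6) a[fast]=4≠0 swap→a[2]=4 → slow++,fast++
(s=3,f=7) a[fast]=0 → fast++
(s=3,f=8) a[fast]=0 → fast++

[8, 3, 4, 0, 0, 0, 0, 0, 0]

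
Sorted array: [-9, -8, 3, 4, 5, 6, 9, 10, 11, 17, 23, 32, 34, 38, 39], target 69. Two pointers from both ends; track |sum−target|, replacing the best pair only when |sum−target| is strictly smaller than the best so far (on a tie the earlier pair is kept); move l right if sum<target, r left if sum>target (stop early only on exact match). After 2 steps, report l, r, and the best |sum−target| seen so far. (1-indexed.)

l=1 r=15: -9+39=30 d=39 *, l++
l=2 r=15: -8+39=31 d=38 *, l++

l=3, r=15, best |Δ|=38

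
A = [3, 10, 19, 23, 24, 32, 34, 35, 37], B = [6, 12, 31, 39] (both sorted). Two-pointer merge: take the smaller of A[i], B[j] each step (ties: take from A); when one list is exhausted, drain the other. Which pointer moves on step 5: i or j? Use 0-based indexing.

[i=0,j=0] A[i]=3<=B[j]=6 take 3 → i++
[i=1,j=0] A[i]=10>B[j]=6 take 6 → j++
[i=1,j=1] A[i]=10<=B[j]=12 take 10 → i++
[i=2,j=1] A[i]=19>B[j]=12 take 12 → j++
[i=2,j=2] A[i]=19<=B[j]=31 take 19 → i++

i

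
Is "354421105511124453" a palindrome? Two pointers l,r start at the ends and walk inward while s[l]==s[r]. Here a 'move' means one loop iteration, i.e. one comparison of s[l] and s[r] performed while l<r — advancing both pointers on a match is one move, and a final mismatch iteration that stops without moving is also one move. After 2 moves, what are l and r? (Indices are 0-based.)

l=2, r=15

[0,17] '3'=='3' → l++,r--
[1,16] '5'=='5' → l++,r--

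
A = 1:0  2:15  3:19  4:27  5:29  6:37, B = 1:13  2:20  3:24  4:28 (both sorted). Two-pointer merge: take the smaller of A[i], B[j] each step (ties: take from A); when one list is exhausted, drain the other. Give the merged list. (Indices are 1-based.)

[0, 13, 15, 19, 20, 24, 27, 28, 29, 37]

i=1 j=1: A[i]=0<=B[j]=13 take 0, i++
i=2 j=1: A[i]=15>B[j]=13 take 13, j++
i=2 j=2: A[i]=15<=B[j]=20 take 15, i++
i=3 j=2: A[i]=19<=B[j]=20 take 19, i++
i=4 j=2: A[i]=27>B[j]=20 take 20, j++
i=4 j=3: A[i]=27>B[j]=24 take 24, j++
i=4 j=4: A[i]=27<=B[j]=28 take 27, i++
i=5 j=4: A[i]=29>B[j]=28 take 28, j++
i=5 j=5: B done, take A[i]=29, i++
i=6 j=5: B done, take A[i]=37, i++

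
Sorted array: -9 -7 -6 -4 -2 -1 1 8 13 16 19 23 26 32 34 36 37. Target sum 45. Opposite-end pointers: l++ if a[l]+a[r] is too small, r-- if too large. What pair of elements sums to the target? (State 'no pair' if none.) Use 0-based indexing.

(8, 37)

l=0 r=16: -9+37=28 <45, l++
l=1 r=16: -7+37=30 <45, l++
l=2 r=16: -6+37=31 <45, l++
l=3 r=16: -4+37=33 <45, l++
l=4 r=16: -2+37=35 <45, l++
l=5 r=16: -1+37=36 <45, l++
l=6 r=16: 1+37=38 <45, l++
l=7 r=16: 8+37=45, found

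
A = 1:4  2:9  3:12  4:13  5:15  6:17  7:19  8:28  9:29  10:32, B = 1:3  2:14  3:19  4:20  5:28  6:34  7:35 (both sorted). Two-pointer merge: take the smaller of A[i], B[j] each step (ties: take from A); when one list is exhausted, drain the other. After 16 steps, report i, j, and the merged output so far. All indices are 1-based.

[i=1,j=1] A[i]=4>B[j]=3 take 3 → j++
[i=1,j=2] A[i]=4<=B[j]=14 take 4 → i++
[i=2,j=2] A[i]=9<=B[j]=14 take 9 → i++
[i=3,j=2] A[i]=12<=B[j]=14 take 12 → i++
[i=4,j=2] A[i]=13<=B[j]=14 take 13 → i++
[i=5,j=2] A[i]=15>B[j]=14 take 14 → j++
[i=5,j=3] A[i]=15<=B[j]=19 take 15 → i++
[i=6,j=3] A[i]=17<=B[j]=19 take 17 → i++
[i=7,j=3] A[i]=19<=B[j]=19 take 19 → i++
[i=8,j=3] A[i]=28>B[j]=19 take 19 → j++
[i=8,j=4] A[i]=28>B[j]=20 take 20 → j++
[i=8,j=5] A[i]=28<=B[j]=28 take 28 → i++
[i=9,j=5] A[i]=29>B[j]=28 take 28 → j++
[i=9,j=6] A[i]=29<=B[j]=34 take 29 → i++
[i=10,j=6] A[i]=32<=B[j]=34 take 32 → i++
[i=11,j=6] A done, take B[j]=34 → j++

i=11, j=7, merged so far=[3, 4, 9, 12, 13, 14, 15, 17, 19, 19, 20, 28, 28, 29, 32, 34]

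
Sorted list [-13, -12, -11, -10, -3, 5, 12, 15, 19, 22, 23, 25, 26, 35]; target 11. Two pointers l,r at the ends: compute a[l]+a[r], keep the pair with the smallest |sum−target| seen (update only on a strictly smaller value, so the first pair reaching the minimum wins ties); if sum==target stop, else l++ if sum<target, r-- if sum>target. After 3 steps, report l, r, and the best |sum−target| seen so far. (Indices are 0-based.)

l=0 r=13: -13+35=22 d=11 *, r--
l=0 r=12: -13+26=13 d=2 *, r--
l=0 r=11: -13+25=12 d=1 *, r--

l=0, r=10, best |Δ|=1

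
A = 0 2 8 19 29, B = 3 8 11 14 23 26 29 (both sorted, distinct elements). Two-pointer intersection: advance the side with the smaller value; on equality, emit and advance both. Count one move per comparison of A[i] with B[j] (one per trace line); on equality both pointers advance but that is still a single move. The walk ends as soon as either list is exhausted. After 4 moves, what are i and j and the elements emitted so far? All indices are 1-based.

[i=1,j=1] 0<3 → i++
[i=2,j=1] 2<3 → i++
[i=3,j=1] 8>3 → j++
[i=3,j=2] 8==8 emit → i++,j++

i=4, j=3, emitted=[8]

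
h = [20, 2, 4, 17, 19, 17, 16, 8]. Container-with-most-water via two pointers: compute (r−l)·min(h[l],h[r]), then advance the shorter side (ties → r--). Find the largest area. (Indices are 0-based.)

l=0 r=7: min(20,8)*7=56 best=56 *, r--
l=0 r=6: min(20,16)*6=96 best=96 *, r--
l=0 r=5: min(20,17)*5=85 best=96, r--
l=0 r=4: min(20,19)*4=76 best=96, r--
l=0 r=3: min(20,17)*3=51 best=96, r--
l=0 r=2: min(20,4)*2=8 best=96, r--
l=0 r=1: min(20,2)*1=2 best=96, r--

max area = 96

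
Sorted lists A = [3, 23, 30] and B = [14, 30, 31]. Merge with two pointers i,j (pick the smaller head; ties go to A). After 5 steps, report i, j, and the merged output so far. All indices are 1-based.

i=4, j=3, merged so far=[3, 14, 23, 30, 30]

[i=1,j=1] A[i]=3<=B[j]=14 take 3 → i++
[i=2,j=1] A[i]=23>B[j]=14 take 14 → j++
[i=2,j=2] A[i]=23<=B[j]=30 take 23 → i++
[i=3,j=2] A[i]=30<=B[j]=30 take 30 → i++
[i=4,j=2] A done, take B[j]=30 → j++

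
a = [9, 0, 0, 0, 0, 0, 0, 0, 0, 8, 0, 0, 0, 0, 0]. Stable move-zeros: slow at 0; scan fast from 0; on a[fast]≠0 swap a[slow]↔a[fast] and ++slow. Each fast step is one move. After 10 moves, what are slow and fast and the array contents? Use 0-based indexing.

(s=0,f=0) a[fast]=9≠0 swap→a[0]=9 → slow++,fast++
(s=1,f=1) a[fast]=0 → fast++
(s=1,f=2) a[fast]=0 → fast++
(s=1,f=3) a[fast]=0 → fast++
(s=1,f=4) a[fast]=0 → fast++
(s=1,f=5) a[fast]=0 → fast++
(s=1,f=6) a[fast]=0 → fast++
(s=1,f=7) a[fast]=0 → fast++
(s=1,f=8) a[fast]=0 → fast++
(s=1,f=9) a[fast]=8≠0 swap→a[1]=8 → slow++,fast++

slow=2, fast=10, a=[9, 8, 0, 0, 0, 0, 0, 0, 0, 0, 0, 0, 0, 0, 0]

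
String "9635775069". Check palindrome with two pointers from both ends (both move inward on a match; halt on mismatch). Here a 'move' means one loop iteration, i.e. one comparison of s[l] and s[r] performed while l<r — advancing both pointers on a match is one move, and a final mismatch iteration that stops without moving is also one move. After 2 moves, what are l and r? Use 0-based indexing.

l=0 r=9: '9'=='9', l++,r--
l=1 r=8: '6'=='6', l++,r--

l=2, r=7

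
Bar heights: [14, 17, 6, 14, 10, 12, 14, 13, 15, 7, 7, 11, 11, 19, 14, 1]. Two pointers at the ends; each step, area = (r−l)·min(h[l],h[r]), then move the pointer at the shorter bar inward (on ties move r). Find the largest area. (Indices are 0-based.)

l=0 r=15: min(14,1)*15=15 best=15 *, r--
l=0 r=14: min(14,14)*14=196 best=196 *, r--
l=0 r=13: min(14,19)*13=182 best=196, l++
l=1 r=13: min(17,19)*12=204 best=204 *, l++
l=2 r=13: min(6,19)*11=66 best=204, l++
l=3 r=13: min(14,19)*10=140 best=204, l++
l=4 r=13: min(10,19)*9=90 best=204, l++
l=5 r=13: min(12,19)*8=96 best=204, l++
l=6 r=13: min(14,19)*7=98 best=204, l++
l=7 r=13: min(13,19)*6=78 best=204, l++
l=8 r=13: min(15,19)*5=75 best=204, l++
l=9 r=13: min(7,19)*4=28 best=204, l++
l=10 r=13: min(7,19)*3=21 best=204, l++
l=11 r=13: min(11,19)*2=22 best=204, l++
l=12 r=13: min(11,19)*1=11 best=204, l++

max area = 204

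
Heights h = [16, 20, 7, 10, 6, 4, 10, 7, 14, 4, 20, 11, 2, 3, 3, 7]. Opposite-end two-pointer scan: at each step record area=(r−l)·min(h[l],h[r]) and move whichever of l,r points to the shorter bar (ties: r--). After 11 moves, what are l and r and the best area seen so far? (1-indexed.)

l=2, r=6, best area=180

[1,16] min(16,7)*15=105 best=105 * → r--
[1,15] min(16,3)*14=42 best=105 → r--
[1,14] min(16,3)*13=39 best=105 → r--
[1,13] min(16,2)*12=24 best=105 → r--
[1,12] min(16,11)*11=121 best=121 * → r--
[1,11] min(16,20)*10=160 best=160 * → l++
[2,11] min(20,20)*9=180 best=180 * → r--
[2,10] min(20,4)*8=32 best=180 → r--
[2,9] min(20,14)*7=98 best=180 → r--
[2,8] min(20,7)*6=42 best=180 → r--
[2,7] min(20,10)*5=50 best=180 → r--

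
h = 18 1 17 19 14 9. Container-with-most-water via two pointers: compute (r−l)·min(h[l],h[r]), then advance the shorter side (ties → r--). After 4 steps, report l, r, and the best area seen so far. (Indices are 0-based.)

[0,5] min(18,9)*5=45 best=45 * → r--
[0,4] min(18,14)*4=56 best=56 * → r--
[0,3] min(18,19)*3=54 best=56 → l++
[1,3] min(1,19)*2=2 best=56 → l++

l=2, r=3, best area=56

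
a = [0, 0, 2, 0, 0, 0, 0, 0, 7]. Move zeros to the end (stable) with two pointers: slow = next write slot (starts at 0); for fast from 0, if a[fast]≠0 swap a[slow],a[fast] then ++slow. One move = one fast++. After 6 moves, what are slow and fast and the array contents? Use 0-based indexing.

slow=0 fast=0: a[fast]=0, fast++
slow=0 fast=1: a[fast]=0, fast++
slow=0 fast=2: a[fast]=2≠0 swap→a[0]=2, slow++,fast++
slow=1 fast=3: a[fast]=0, fast++
slow=1 fast=4: a[fast]=0, fast++
slow=1 fast=5: a[fast]=0, fast++

slow=1, fast=6, a=[2, 0, 0, 0, 0, 0, 0, 0, 7]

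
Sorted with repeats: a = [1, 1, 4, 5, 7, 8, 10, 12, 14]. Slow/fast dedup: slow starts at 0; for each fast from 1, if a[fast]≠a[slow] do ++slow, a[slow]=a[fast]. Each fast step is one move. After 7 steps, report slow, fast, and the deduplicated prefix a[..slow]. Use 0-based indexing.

(s=0,f=1) a[fast]=1=a[slow] dup → fast++
(s=0,f=2) a[fast]=4≠a[slow]=1 write a[1]=4 → slow++,fast++
(s=1,f=3) a[fast]=5≠a[slow]=4 write a[2]=5 → slow++,fast++
(s=2,f=4) a[fast]=7≠a[slow]=5 write a[3]=7 → slow++,fast++
(s=3,f=5) a[fast]=8≠a[slow]=7 write a[4]=8 → slow++,fast++
(s=4,f=6) a[fast]=10≠a[slow]=8 write a[5]=10 → slow++,fast++
(s=5,f=7) a[fast]=12≠a[slow]=10 write a[6]=12 → slow++,fast++

slow=6, fast=8, prefix=[1, 4, 5, 7, 8, 10, 12]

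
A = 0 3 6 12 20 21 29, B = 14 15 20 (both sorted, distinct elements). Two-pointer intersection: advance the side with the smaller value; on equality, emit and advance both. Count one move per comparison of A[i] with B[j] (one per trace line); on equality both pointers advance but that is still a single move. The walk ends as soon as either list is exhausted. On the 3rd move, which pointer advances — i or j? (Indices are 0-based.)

i

[i=0,j=0] 0<14 → i++
[i=1,j=0] 3<14 → i++
[i=2,j=0] 6<14 → i++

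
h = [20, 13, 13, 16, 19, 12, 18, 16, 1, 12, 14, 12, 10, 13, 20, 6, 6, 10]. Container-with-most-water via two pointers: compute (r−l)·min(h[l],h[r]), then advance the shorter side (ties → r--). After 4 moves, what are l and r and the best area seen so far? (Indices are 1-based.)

l=1, r=14, best area=280

[1,18] min(20,10)*17=170 best=170 * → r--
[1,17] min(20,6)*16=96 best=170 → r--
[1,16] min(20,6)*15=90 best=170 → r--
[1,15] min(20,20)*14=280 best=280 * → r--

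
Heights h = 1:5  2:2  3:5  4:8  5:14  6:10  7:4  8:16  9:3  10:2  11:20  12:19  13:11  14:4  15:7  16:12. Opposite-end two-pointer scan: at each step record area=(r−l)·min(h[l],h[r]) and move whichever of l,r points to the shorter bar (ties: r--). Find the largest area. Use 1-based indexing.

max area = 132

[1,16] min(5,12)*15=75 best=75 * → l++
[2,16] min(2,12)*14=28 best=75 → l++
[3,16] min(5,12)*13=65 best=75 → l++
[4,16] min(8,12)*12=96 best=96 * → l++
[5,16] min(14,12)*11=132 best=132 * → r--
[5,15] min(14,7)*10=70 best=132 → r--
[5,14] min(14,4)*9=36 best=132 → r--
[5,13] min(14,11)*8=88 best=132 → r--
[5,12] min(14,19)*7=98 best=132 → l++
[6,12] min(10,19)*6=60 best=132 → l++
[7,12] min(4,19)*5=20 best=132 → l++
[8,12] min(16,19)*4=64 best=132 → l++
[9,12] min(3,19)*3=9 best=132 → l++
[10,12] min(2,19)*2=4 best=132 → l++
[11,12] min(20,19)*1=19 best=132 → r--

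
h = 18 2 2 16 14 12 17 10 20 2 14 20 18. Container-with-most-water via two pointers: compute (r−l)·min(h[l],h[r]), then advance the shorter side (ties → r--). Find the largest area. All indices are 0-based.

[0,12] min(18,18)*12=216 best=216 * → r--
[0,11] min(18,20)*11=198 best=216 → l++
[1,11] min(2,20)*10=20 best=216 → l++
[2,11] min(2,20)*9=18 best=216 → l++
[3,11] min(16,20)*8=128 best=216 → l++
[4,11] min(14,20)*7=98 best=216 → l++
[5,11] min(12,20)*6=72 best=216 → l++
[6,11] min(17,20)*5=85 best=216 → l++
[7,11] min(10,20)*4=40 best=216 → l++
[8,11] min(20,20)*3=60 best=216 → r--
[8,10] min(20,14)*2=28 best=216 → r--
[8,9] min(20,2)*1=2 best=216 → r--

max area = 216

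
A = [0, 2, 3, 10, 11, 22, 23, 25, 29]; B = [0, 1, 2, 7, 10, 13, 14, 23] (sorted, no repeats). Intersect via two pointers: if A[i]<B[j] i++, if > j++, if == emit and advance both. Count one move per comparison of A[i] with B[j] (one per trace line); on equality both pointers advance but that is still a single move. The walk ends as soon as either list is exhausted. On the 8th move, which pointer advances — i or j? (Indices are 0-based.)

i=0 j=0: 0==0 emit, i++,j++
i=1 j=1: 2>1, j++
i=1 j=2: 2==2 emit, i++,j++
i=2 j=3: 3<7, i++
i=3 j=3: 10>7, j++
i=3 j=4: 10==10 emit, i++,j++
i=4 j=5: 11<13, i++
i=5 j=5: 22>13, j++

j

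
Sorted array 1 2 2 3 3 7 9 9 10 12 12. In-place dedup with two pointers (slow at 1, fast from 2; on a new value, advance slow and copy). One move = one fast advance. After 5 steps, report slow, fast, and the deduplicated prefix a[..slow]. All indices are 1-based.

slow=4, fast=7, prefix=[1, 2, 3, 7]

(s=1,f=2) a[fast]=2≠a[slow]=1 write a[2]=2 → slow++,fast++
(s=2,f=3) a[fast]=2=a[slow] dup → fast++
(s=2,f=4) a[fast]=3≠a[slow]=2 write a[3]=3 → slow++,fast++
(s=3,f=5) a[fast]=3=a[slow] dup → fast++
(s=3,f=6) a[fast]=7≠a[slow]=3 write a[4]=7 → slow++,fast++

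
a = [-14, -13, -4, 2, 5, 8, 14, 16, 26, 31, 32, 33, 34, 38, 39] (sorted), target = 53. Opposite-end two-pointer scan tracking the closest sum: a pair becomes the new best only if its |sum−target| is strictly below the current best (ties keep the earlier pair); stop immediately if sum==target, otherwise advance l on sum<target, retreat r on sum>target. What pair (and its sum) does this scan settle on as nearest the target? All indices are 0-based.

l=0 r=14: -14+39=25 d=28 *, l++
l=1 r=14: -13+39=26 d=27 *, l++
l=2 r=14: -4+39=35 d=18 *, l++
l=3 r=14: 2+39=41 d=12 *, l++
l=4 r=14: 5+39=44 d=9 *, l++
l=5 r=14: 8+39=47 d=6 *, l++
l=6 r=14: 14+39=53 d=0 *, stop

pair (14, 39) with sum 53 (|Δ|=0)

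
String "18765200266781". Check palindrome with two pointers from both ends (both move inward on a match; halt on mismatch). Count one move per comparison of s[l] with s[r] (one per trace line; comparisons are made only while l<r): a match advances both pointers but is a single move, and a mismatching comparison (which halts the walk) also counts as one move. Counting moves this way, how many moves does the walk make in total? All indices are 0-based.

[0,13] '1'=='1' → l++,r--
[1,12] '8'=='8' → l++,r--
[2,11] '7'=='7' → l++,r--
[3,10] '6'=='6' → l++,r--
[4,9] '5'!='6' → stop

5 moves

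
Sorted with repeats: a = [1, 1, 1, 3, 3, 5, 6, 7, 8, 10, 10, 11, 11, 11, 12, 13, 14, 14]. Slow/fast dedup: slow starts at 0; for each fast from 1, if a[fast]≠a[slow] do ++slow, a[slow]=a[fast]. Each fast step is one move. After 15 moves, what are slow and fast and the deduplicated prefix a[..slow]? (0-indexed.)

slow=9, fast=16, prefix=[1, 3, 5, 6, 7, 8, 10, 11, 12, 13]

(s=0,f=1) a[fast]=1=a[slow] dup → fast++
(s=0,f=2) a[fast]=1=a[slow] dup → fast++
(s=0,f=3) a[fast]=3≠a[slow]=1 write a[1]=3 → slow++,fast++
(s=1,f=4) a[fast]=3=a[slow] dup → fast++
(s=1,f=5) a[fast]=5≠a[slow]=3 write a[2]=5 → slow++,fast++
(s=2,f=6) a[fast]=6≠a[slow]=5 write a[3]=6 → slow++,fast++
(s=3,f=7) a[fast]=7≠a[slow]=6 write a[4]=7 → slow++,fast++
(s=4,f=8) a[fast]=8≠a[slow]=7 write a[5]=8 → slow++,fast++
(s=5,f=9) a[fast]=10≠a[slow]=8 write a[6]=10 → slow++,fast++
(s=6,f=10) a[fast]=10=a[slow] dup → fast++
(s=6,f=11) a[fast]=11≠a[slow]=10 write a[7]=11 → slow++,fast++
(s=7,f=12) a[fast]=11=a[slow] dup → fast++
(s=7,f=13) a[fast]=11=a[slow] dup → fast++
(s=7,f=14) a[fast]=12≠a[slow]=11 write a[8]=12 → slow++,fast++
(s=8,f=15) a[fast]=13≠a[slow]=12 write a[9]=13 → slow++,fast++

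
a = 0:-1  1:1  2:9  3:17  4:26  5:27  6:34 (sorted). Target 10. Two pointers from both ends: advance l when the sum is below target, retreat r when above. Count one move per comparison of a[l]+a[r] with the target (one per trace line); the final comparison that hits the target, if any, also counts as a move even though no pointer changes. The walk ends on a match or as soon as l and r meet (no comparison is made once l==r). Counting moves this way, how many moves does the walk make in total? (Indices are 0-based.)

6 moves

l=0 r=6: -1+34=33 >10, r--
l=0 r=5: -1+27=26 >10, r--
l=0 r=4: -1+26=25 >10, r--
l=0 r=3: -1+17=16 >10, r--
l=0 r=2: -1+9=8 <10, l++
l=1 r=2: 1+9=10, found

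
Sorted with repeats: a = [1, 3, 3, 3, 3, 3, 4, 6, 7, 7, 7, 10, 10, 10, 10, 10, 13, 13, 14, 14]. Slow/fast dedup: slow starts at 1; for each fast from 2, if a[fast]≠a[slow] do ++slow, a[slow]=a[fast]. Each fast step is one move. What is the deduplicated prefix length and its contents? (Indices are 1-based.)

length 8; prefix = [1, 3, 4, 6, 7, 10, 13, 14]

(s=1,f=2) a[fast]=3≠a[slow]=1 write a[2]=3 → slow++,fast++
(s=2,f=3) a[fast]=3=a[slow] dup → fast++
(s=2,f=4) a[fast]=3=a[slow] dup → fast++
(s=2,f=5) a[fast]=3=a[slow] dup → fast++
(s=2,f=6) a[fast]=3=a[slow] dup → fast++
(s=2,f=7) a[fast]=4≠a[slow]=3 write a[3]=4 → slow++,fast++
(s=3,f=8) a[fast]=6≠a[slow]=4 write a[4]=6 → slow++,fast++
(s=4,f=9) a[fast]=7≠a[slow]=6 write a[5]=7 → slow++,fast++
(s=5,f=10) a[fast]=7=a[slow] dup → fast++
(s=5,f=11) a[fast]=7=a[slow] dup → fast++
(s=5,f=12) a[fast]=10≠a[slow]=7 write a[6]=10 → slow++,fast++
(s=6,f=13) a[fast]=10=a[slow] dup → fast++
(s=6,f=14) a[fast]=10=a[slow] dup → fast++
(s=6,f=15) a[fast]=10=a[slow] dup → fast++
(s=6,f=16) a[fast]=10=a[slow] dup → fast++
(s=6,f=17) a[fast]=13≠a[slow]=10 write a[7]=13 → slow++,fast++
(s=7,f=18) a[fast]=13=a[slow] dup → fast++
(s=7,f=19) a[fast]=14≠a[slow]=13 write a[8]=14 → slow++,fast++
(s=8,f=20) a[fast]=14=a[slow] dup → fast++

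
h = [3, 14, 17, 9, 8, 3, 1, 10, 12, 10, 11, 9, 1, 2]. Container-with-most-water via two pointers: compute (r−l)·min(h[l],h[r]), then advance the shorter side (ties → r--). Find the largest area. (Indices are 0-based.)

max area = 99

[0,13] min(3,2)*13=26 best=26 * → r--
[0,12] min(3,1)*12=12 best=26 → r--
[0,11] min(3,9)*11=33 best=33 * → l++
[1,11] min(14,9)*10=90 best=90 * → r--
[1,10] min(14,11)*9=99 best=99 * → r--
[1,9] min(14,10)*8=80 best=99 → r--
[1,8] min(14,12)*7=84 best=99 → r--
[1,7] min(14,10)*6=60 best=99 → r--
[1,6] min(14,1)*5=5 best=99 → r--
[1,5] min(14,3)*4=12 best=99 → r--
[1,4] min(14,8)*3=24 best=99 → r--
[1,3] min(14,9)*2=18 best=99 → r--
[1,2] min(14,17)*1=14 best=99 → l++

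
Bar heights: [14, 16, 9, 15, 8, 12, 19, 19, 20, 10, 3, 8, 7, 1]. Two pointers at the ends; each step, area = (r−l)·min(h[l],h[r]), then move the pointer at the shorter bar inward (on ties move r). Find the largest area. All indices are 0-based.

max area = 112

[0,13] min(14,1)*13=13 best=13 * → r--
[0,12] min(14,7)*12=84 best=84 * → r--
[0,11] min(14,8)*11=88 best=88 * → r--
[0,10] min(14,3)*10=30 best=88 → r--
[0,9] min(14,10)*9=90 best=90 * → r--
[0,8] min(14,20)*8=112 best=112 * → l++
[1,8] min(16,20)*7=112 best=112 → l++
[2,8] min(9,20)*6=54 best=112 → l++
[3,8] min(15,20)*5=75 best=112 → l++
[4,8] min(8,20)*4=32 best=112 → l++
[5,8] min(12,20)*3=36 best=112 → l++
[6,8] min(19,20)*2=38 best=112 → l++
[7,8] min(19,20)*1=19 best=112 → l++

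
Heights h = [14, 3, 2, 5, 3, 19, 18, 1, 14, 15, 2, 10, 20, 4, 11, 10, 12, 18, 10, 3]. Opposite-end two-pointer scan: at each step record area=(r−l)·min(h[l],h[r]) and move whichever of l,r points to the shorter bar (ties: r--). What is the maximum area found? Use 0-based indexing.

[0,19] min(14,3)*19=57 best=57 * → r--
[0,18] min(14,10)*18=180 best=180 * → r--
[0,17] min(14,18)*17=238 best=238 * → l++
[1,17] min(3,18)*16=48 best=238 → l++
[2,17] min(2,18)*15=30 best=238 → l++
[3,17] min(5,18)*14=70 best=238 → l++
[4,17] min(3,18)*13=39 best=238 → l++
[5,17] min(19,18)*12=216 best=238 → r--
[5,16] min(19,12)*11=132 best=238 → r--
[5,15] min(19,10)*10=100 best=238 → r--
[5,14] min(19,11)*9=99 best=238 → r--
[5,13] min(19,4)*8=32 best=238 → r--
[5,12] min(19,20)*7=133 best=238 → l++
[6,12] min(18,20)*6=108 best=238 → l++
[7,12] min(1,20)*5=5 best=238 → l++
[8,12] min(14,20)*4=56 best=238 → l++
[9,12] min(15,20)*3=45 best=238 → l++
[10,12] min(2,20)*2=4 best=238 → l++
[11,12] min(10,20)*1=10 best=238 → l++

max area = 238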